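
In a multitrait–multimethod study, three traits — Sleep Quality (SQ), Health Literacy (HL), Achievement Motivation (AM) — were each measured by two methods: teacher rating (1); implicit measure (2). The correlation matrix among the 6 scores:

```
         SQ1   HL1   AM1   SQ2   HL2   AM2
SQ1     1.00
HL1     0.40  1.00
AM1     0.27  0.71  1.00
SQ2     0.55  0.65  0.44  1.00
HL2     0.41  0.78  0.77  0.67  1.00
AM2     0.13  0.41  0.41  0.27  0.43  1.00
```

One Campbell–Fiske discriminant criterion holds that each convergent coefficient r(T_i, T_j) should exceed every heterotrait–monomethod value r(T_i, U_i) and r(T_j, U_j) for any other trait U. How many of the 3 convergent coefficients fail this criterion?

2

Checking each validity diagonal entry against its comparison values:
SQ (methods 1·2): 0.55 vs {0.40, 0.67, 0.27, 0.27} → fail.
HL (methods 1·2): 0.78 vs {0.40, 0.67, 0.71, 0.43} → pass.
AM (methods 1·2): 0.41 vs {0.27, 0.27, 0.71, 0.43} → fail.
2 of 3 fail.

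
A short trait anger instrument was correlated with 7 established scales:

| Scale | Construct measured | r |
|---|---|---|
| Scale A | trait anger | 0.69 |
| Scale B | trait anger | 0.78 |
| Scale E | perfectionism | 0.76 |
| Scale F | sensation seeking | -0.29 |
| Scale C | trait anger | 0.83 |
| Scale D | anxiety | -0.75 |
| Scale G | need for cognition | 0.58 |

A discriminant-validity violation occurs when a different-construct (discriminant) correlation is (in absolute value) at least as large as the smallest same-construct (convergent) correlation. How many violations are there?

2

Convergent (same construct = trait anger): Scale A, Scale B, Scale C.
Smallest convergent = 0.69. Discriminant |r|: 0.76, 0.29, 0.75, 0.58; count ≥ 0.69 → 2.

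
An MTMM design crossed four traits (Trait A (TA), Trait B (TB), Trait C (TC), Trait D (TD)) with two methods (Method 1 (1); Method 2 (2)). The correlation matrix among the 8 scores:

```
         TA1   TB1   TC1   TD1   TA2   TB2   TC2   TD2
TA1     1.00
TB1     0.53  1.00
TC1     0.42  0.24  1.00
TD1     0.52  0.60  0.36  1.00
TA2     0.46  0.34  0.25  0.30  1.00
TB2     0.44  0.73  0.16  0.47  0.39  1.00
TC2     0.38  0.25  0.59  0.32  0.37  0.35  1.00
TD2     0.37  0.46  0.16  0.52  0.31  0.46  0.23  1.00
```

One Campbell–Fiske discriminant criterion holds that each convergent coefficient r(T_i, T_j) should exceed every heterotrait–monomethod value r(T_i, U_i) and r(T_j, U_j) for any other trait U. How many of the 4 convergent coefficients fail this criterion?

Each convergent coefficient versus the relevant comparison correlations:
TA (methods 1·2): 0.46 vs {0.53, 0.39, 0.42, 0.37, 0.52, 0.31} → fail.
TB (methods 1·2): 0.73 vs {0.53, 0.39, 0.24, 0.35, 0.60, 0.46} → pass.
TC (methods 1·2): 0.59 vs {0.42, 0.37, 0.24, 0.35, 0.36, 0.23} → pass.
TD (methods 1·2): 0.52 vs {0.52, 0.31, 0.60, 0.46, 0.36, 0.23} → fail.
2 of 4 fail.

2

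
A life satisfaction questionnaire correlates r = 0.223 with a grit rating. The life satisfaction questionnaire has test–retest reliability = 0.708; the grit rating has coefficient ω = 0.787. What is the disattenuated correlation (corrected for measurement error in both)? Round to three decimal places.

r_true = r_obs / √(r_xx · r_yy) = 0.223 / √(0.708 × 0.787) = 0.223 / √0.557196 = 0.223 / 0.7465 ≈ 0.299.

0.299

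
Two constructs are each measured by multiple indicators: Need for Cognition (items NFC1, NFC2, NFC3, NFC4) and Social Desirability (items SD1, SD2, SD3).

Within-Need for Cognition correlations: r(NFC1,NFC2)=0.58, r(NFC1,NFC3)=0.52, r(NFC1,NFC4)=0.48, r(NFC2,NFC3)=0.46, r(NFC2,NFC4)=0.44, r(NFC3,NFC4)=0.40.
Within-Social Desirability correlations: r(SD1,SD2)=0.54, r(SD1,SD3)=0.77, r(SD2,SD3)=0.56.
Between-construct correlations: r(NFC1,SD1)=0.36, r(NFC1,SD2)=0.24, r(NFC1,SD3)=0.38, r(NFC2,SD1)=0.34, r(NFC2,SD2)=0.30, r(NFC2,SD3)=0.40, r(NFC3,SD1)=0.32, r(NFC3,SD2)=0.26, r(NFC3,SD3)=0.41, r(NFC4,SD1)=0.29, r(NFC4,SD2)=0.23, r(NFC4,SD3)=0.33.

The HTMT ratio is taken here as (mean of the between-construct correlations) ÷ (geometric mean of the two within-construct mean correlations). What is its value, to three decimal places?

Mean heterotrait r = 3.86/12 = 0.3217.
Mean within-NFC = 2.88/6 = 0.4800; mean within-SD = 1.87/3 = 0.6233.
Geometric mean = √(0.4800 × 0.6233) = 0.5470.
HTMT = 0.3217 / 0.5470 = 0.588.

0.588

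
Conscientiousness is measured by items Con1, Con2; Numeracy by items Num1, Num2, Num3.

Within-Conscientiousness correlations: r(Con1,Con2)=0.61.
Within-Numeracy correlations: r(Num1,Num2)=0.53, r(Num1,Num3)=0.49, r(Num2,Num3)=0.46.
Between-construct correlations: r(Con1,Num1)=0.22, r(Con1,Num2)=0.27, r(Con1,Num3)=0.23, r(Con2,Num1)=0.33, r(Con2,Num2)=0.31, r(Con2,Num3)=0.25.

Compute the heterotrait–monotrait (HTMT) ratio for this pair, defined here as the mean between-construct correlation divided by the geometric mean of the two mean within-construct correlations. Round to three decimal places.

0.489

Between-construct mean = 1.61/6 = 0.2683.
Mean within-Con = 0.61/1 = 0.6100; mean within-Num = 1.48/3 = 0.4933.
Geometric mean = √(0.6100 × 0.4933) = 0.5486.
HTMT = 0.2683 / 0.5486 = 0.489.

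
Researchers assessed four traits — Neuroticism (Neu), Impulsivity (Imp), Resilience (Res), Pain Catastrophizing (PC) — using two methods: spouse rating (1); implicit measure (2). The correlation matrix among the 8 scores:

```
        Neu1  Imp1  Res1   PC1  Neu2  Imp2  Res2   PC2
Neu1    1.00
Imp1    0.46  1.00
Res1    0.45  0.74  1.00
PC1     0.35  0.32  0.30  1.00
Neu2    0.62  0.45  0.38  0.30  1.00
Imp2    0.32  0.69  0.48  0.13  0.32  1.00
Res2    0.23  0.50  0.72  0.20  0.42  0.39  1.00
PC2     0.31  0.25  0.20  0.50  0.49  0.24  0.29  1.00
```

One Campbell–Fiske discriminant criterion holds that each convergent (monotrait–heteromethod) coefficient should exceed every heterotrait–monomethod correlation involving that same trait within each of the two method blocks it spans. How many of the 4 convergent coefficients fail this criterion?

Convergent coefficients and their comparison sets:
Neu (methods 1·2): 0.62 vs {0.46, 0.32, 0.45, 0.42, 0.35, 0.49} → pass.
Imp (methods 1·2): 0.69 vs {0.46, 0.32, 0.74, 0.39, 0.32, 0.24} → fail.
Res (methods 1·2): 0.72 vs {0.45, 0.42, 0.74, 0.39, 0.30, 0.29} → fail.
PC (methods 1·2): 0.50 vs {0.35, 0.49, 0.32, 0.24, 0.30, 0.29} → pass.
2 of 4 fail.

2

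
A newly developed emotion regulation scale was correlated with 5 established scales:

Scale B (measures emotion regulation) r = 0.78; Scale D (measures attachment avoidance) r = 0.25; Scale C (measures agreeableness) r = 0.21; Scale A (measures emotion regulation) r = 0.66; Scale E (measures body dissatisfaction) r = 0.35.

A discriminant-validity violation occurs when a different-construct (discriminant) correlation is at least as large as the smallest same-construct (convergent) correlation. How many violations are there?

0

Convergent (same construct = emotion regulation): Scale B, Scale A.
Smallest convergent = 0.66. Discriminant values: 0.25, 0.21, 0.35; count ≥ 0.66 → 0.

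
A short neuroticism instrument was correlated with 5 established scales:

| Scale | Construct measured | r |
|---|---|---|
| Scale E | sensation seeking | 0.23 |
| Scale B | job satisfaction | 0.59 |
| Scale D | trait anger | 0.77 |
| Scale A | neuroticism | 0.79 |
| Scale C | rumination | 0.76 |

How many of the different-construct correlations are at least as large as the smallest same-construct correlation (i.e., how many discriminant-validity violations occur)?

0

Convergent (same construct = neuroticism): Scale A.
Smallest convergent = 0.79. Discriminant values: 0.23, 0.59, 0.77, 0.76; count ≥ 0.79 → 0.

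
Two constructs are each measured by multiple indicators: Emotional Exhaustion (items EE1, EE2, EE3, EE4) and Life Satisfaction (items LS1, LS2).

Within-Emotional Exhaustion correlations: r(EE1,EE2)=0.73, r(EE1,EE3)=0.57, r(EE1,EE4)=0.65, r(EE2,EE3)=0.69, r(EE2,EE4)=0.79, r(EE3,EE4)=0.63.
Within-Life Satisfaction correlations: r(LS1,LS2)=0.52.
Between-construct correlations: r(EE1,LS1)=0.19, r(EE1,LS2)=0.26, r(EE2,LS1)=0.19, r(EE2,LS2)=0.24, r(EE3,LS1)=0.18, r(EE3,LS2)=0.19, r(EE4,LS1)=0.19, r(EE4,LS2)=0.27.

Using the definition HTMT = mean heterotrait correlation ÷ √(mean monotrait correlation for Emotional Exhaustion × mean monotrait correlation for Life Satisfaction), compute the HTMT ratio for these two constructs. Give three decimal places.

Between-construct mean = 1.71/8 = 0.2138.
Mean within-EE = 4.06/6 = 0.6767; mean within-LS = 0.52/1 = 0.5200.
Geometric mean = √(0.6767 × 0.5200) = 0.5932.
HTMT = 0.2138 / 0.5932 = 0.360.

0.360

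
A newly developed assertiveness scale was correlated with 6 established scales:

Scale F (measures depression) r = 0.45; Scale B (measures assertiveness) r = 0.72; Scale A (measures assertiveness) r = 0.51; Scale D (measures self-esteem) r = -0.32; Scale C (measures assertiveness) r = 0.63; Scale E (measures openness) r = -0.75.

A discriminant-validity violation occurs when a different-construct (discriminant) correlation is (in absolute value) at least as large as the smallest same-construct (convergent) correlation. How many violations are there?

1

Convergent (same construct = assertiveness): Scale B, Scale A, Scale C.
Smallest convergent = 0.51. Discriminant |r|: 0.45, 0.32, 0.75; count ≥ 0.51 → 1.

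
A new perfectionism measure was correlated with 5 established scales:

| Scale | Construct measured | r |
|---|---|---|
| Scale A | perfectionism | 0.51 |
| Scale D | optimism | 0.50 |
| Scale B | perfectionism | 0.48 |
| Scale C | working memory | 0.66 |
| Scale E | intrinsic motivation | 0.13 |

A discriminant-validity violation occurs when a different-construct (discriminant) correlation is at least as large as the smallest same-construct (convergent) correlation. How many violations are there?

Convergent (same construct = perfectionism): Scale A, Scale B.
Smallest convergent = 0.48. Discriminant values: 0.50, 0.66, 0.13; count ≥ 0.48 → 2.

2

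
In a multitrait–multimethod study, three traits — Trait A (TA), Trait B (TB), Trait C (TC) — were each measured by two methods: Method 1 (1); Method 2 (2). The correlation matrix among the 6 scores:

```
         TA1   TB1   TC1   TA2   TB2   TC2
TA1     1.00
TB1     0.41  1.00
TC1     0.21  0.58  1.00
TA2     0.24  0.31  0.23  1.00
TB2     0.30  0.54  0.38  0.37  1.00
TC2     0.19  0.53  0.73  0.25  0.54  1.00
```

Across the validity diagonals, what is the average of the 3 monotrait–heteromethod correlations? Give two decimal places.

Convergent values: 0.24, 0.54, 0.73; mean = 1.51/3 = 0.50.

0.50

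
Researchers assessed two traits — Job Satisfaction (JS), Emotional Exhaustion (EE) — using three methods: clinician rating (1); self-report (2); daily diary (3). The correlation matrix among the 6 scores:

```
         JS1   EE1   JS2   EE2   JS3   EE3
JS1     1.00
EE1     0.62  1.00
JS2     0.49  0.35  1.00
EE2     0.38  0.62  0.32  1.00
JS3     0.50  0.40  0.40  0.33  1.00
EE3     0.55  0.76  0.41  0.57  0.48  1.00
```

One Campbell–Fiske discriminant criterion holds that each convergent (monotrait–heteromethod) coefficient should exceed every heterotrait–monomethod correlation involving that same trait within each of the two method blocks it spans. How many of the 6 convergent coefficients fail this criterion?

4

Checking each validity diagonal entry against its comparison values:
JS (methods 1·2): 0.49 vs {0.62, 0.32} → fail.
JS (methods 1·3): 0.50 vs {0.62, 0.48} → fail.
JS (methods 2·3): 0.40 vs {0.32, 0.48} → fail.
EE (methods 1·2): 0.62 vs {0.62, 0.32} → fail.
EE (methods 1·3): 0.76 vs {0.62, 0.48} → pass.
EE (methods 2·3): 0.57 vs {0.32, 0.48} → pass.
4 of 6 fail.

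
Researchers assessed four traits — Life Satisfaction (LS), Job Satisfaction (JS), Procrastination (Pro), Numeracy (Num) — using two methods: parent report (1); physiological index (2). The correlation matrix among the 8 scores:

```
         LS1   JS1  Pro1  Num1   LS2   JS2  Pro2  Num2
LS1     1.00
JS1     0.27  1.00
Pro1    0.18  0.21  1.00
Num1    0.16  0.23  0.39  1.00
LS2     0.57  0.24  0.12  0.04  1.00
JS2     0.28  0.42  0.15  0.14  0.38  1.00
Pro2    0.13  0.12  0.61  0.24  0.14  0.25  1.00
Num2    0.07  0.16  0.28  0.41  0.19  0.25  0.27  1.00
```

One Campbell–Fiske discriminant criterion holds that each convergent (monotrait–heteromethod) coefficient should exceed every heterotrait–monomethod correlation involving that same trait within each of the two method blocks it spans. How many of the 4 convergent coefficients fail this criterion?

Convergent coefficients and their comparison sets:
LS (methods 1·2): 0.57 vs {0.27, 0.38, 0.18, 0.14, 0.16, 0.19} → pass.
JS (methods 1·2): 0.42 vs {0.27, 0.38, 0.21, 0.25, 0.23, 0.25} → pass.
Pro (methods 1·2): 0.61 vs {0.18, 0.14, 0.21, 0.25, 0.39, 0.27} → pass.
Num (methods 1·2): 0.41 vs {0.16, 0.19, 0.23, 0.25, 0.39, 0.27} → pass.
0 of 4 fail.

0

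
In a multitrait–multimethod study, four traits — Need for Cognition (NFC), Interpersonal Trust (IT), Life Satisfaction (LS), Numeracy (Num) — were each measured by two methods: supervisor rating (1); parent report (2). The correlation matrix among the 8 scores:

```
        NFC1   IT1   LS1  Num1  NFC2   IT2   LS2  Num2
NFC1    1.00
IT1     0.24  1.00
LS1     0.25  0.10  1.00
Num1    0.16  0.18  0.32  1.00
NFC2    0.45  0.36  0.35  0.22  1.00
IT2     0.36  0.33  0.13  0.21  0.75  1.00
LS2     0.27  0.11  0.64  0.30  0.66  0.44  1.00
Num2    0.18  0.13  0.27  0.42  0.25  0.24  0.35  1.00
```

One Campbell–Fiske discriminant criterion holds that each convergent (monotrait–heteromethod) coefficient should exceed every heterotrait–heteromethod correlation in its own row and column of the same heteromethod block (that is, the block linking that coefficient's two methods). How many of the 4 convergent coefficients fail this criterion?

1

Convergent coefficients and their comparison sets:
NFC (methods 1·2): 0.45 vs {0.36, 0.36, 0.27, 0.35, 0.18, 0.22} → pass.
IT (methods 1·2): 0.33 vs {0.36, 0.36, 0.11, 0.13, 0.13, 0.21} → fail.
LS (methods 1·2): 0.64 vs {0.35, 0.27, 0.13, 0.11, 0.27, 0.30} → pass.
Num (methods 1·2): 0.42 vs {0.22, 0.18, 0.21, 0.13, 0.30, 0.27} → pass.
1 of 4 fail.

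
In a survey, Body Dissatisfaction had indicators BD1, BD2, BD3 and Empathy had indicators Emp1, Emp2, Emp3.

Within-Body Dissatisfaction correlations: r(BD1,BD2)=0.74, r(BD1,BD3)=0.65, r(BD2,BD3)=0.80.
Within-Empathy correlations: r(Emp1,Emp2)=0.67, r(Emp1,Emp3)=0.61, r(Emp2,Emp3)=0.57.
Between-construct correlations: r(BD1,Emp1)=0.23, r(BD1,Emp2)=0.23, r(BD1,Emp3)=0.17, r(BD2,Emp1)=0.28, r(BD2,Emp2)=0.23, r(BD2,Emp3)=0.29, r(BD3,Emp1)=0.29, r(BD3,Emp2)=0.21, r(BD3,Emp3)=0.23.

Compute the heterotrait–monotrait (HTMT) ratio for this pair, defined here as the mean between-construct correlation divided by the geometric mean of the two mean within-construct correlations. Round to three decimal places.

0.358

Mean between = 2.16/9 = 0.2400.
Mean within-BD = 2.19/3 = 0.7300; mean within-Emp = 1.85/3 = 0.6167.
Geometric mean = √(0.7300 × 0.6167) = 0.6710.
HTMT = 0.2400 / 0.6710 = 0.358.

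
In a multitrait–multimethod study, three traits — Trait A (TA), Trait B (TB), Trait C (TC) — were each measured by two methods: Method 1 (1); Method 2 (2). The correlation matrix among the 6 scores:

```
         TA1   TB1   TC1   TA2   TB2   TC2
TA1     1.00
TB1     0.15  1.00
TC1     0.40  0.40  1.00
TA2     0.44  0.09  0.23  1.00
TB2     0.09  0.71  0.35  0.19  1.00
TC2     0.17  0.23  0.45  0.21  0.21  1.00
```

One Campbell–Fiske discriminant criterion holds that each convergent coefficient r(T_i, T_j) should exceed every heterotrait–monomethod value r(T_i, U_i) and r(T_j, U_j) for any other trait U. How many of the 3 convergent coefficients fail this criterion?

0

Checking each validity diagonal entry against its comparison values:
TA (methods 1·2): 0.44 vs {0.15, 0.19, 0.40, 0.21} → pass.
TB (methods 1·2): 0.71 vs {0.15, 0.19, 0.40, 0.21} → pass.
TC (methods 1·2): 0.45 vs {0.40, 0.21, 0.40, 0.21} → pass.
0 of 3 fail.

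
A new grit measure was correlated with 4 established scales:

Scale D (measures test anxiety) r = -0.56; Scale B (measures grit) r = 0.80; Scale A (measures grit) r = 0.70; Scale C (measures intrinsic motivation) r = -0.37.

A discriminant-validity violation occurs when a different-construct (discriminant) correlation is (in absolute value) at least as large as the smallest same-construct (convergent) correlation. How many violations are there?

Convergent (same construct = grit): Scale B, Scale A.
Smallest convergent = 0.70. Discriminant |r|: 0.56, 0.37; count ≥ 0.70 → 0.

0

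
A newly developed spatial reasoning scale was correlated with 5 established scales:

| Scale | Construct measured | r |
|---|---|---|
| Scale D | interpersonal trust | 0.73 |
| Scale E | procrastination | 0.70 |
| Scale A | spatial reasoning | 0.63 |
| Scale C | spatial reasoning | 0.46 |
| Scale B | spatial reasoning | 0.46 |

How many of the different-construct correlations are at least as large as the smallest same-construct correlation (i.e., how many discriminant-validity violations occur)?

Convergent (same construct = spatial reasoning): Scale A, Scale C, Scale B.
Smallest convergent = 0.46. Discriminant values: 0.73, 0.70; count ≥ 0.46 → 2.

2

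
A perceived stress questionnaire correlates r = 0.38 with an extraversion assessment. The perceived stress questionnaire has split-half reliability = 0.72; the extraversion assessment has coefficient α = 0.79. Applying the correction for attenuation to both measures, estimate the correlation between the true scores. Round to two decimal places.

0.50

r_true = r_obs / √(r_xx · r_yy) = 0.38 / √(0.72 × 0.79) = 0.38 / √0.5688 = 0.38 / 0.7542 ≈ 0.50.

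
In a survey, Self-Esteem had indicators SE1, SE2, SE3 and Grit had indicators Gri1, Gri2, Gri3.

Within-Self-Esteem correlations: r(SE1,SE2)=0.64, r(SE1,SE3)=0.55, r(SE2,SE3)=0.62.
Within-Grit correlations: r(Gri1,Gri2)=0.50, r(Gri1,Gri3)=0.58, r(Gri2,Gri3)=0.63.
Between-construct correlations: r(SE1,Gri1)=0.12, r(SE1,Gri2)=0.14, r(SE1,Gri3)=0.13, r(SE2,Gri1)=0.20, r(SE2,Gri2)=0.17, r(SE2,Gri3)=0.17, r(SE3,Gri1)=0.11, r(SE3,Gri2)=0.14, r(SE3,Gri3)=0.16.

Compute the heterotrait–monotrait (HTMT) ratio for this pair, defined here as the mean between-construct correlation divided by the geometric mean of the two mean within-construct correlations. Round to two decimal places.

0.25

Between-construct mean = 1.34/9 = 0.1489.
Mean within-SE = 1.81/3 = 0.6033; mean within-Gri = 1.71/3 = 0.5700.
Geometric mean = √(0.6033 × 0.5700) = 0.5864.
HTMT = 0.1489 / 0.5864 = 0.25.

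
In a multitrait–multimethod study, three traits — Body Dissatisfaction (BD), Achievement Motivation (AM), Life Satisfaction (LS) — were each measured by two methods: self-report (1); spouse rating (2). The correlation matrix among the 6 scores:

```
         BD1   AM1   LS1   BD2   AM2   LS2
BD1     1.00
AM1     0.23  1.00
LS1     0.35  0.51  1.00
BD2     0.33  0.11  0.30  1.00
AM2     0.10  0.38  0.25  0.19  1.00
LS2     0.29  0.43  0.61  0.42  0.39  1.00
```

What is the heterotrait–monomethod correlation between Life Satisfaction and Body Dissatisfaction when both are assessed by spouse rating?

0.42

Different traits, same method: r(LS2, BD2) = 0.42.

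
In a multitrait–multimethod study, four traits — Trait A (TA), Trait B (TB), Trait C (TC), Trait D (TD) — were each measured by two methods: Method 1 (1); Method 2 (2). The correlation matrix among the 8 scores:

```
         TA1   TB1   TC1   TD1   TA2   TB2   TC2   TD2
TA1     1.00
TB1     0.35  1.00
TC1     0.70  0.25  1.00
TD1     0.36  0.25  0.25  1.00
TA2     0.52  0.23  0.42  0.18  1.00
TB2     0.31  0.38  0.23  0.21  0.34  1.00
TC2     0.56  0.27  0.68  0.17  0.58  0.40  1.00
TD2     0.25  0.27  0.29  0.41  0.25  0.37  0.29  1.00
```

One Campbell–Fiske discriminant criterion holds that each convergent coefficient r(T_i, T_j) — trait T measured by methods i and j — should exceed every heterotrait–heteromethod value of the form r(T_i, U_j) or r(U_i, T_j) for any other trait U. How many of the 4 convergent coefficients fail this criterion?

1

Convergent coefficients and their comparison sets:
TA (methods 1·2): 0.52 vs {0.31, 0.23, 0.56, 0.42, 0.25, 0.18} → fail.
TB (methods 1·2): 0.38 vs {0.23, 0.31, 0.27, 0.23, 0.27, 0.21} → pass.
TC (methods 1·2): 0.68 vs {0.42, 0.56, 0.23, 0.27, 0.29, 0.17} → pass.
TD (methods 1·2): 0.41 vs {0.18, 0.25, 0.21, 0.27, 0.17, 0.29} → pass.
1 of 4 fail.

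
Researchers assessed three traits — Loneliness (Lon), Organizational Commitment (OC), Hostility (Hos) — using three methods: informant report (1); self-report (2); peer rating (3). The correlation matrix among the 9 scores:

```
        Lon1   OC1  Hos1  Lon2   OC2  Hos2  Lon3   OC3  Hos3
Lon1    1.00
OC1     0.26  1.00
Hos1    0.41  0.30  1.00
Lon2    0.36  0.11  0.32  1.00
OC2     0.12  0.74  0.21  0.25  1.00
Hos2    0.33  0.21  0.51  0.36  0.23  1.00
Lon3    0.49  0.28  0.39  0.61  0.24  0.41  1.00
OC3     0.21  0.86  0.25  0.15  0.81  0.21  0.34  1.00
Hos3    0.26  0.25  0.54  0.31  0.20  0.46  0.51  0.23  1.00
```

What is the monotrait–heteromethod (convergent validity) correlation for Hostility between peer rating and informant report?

0.54

Same trait (Hos), different methods: r(Hos3, Hos1) = 0.54.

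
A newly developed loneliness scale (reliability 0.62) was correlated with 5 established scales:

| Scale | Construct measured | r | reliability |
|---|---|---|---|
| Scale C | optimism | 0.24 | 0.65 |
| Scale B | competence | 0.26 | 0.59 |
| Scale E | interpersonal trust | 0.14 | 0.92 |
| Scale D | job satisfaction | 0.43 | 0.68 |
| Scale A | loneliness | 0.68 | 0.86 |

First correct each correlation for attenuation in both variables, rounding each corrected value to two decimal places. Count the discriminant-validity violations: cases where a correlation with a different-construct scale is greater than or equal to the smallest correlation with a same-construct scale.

0

Disattenuated r (r / √(r_scale · r_new)):
  Scale C (disc): 0.24 / √(0.65·0.62) = 0.38
  Scale B (disc): 0.26 / √(0.59·0.62) = 0.43
  Scale E (disc): 0.14 / √(0.92·0.62) = 0.19
  Scale D (disc): 0.43 / √(0.68·0.62) = 0.66
  Scale A (conv): 0.68 / √(0.86·0.62) = 0.93
Smallest convergent = 0.93. Discriminant values: 0.38, 0.43, 0.19, 0.66; count ≥ 0.93 → 0.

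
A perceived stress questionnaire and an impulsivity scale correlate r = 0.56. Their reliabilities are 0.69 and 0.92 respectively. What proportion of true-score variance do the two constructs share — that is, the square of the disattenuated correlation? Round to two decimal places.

0.49

Disattenuated r = 0.56 / √(0.69 × 0.92) = 0.56 / 0.7967 = 0.7029.
Shared true-score variance = 0.7029² = 0.4941 ≈ 0.49.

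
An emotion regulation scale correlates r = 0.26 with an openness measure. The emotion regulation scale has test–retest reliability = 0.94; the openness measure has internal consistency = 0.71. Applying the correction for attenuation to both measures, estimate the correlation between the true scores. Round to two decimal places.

0.32

r_true = r_obs / √(r_xx · r_yy) = 0.26 / √(0.94 × 0.71) = 0.26 / √0.6674 = 0.26 / 0.8169 ≈ 0.32.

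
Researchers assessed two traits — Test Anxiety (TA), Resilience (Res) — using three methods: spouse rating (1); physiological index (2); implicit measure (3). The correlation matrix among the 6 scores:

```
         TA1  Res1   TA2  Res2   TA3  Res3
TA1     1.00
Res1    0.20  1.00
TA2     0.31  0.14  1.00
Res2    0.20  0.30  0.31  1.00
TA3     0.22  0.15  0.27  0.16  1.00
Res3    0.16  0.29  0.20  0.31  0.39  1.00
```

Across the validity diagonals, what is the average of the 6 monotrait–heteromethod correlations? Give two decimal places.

Convergent values: 0.31, 0.22, 0.27, 0.30, 0.29, 0.31; mean = 1.70/6 = 0.28.

0.28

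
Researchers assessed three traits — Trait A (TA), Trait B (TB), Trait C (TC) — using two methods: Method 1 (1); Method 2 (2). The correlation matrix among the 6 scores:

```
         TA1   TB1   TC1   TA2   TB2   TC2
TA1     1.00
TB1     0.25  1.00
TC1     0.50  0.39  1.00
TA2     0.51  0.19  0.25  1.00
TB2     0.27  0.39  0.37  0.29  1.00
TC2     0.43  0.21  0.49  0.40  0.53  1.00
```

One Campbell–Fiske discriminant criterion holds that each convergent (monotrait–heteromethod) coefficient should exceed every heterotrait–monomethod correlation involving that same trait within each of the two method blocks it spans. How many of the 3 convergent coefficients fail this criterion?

Convergent coefficients and their comparison sets:
TA (methods 1·2): 0.51 vs {0.25, 0.29, 0.50, 0.40} → pass.
TB (methods 1·2): 0.39 vs {0.25, 0.29, 0.39, 0.53} → fail.
TC (methods 1·2): 0.49 vs {0.50, 0.40, 0.39, 0.53} → fail.
2 of 3 fail.

2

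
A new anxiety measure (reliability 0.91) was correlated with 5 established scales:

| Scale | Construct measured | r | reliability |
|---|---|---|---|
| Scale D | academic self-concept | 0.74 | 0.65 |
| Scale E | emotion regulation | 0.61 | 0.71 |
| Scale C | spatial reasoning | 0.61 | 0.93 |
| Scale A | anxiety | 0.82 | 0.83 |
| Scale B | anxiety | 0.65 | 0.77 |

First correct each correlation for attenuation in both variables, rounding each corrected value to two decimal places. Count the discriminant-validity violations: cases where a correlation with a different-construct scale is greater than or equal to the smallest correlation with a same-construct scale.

Disattenuated r (r / √(r_scale · r_new)):
  Scale D (disc): 0.74 / √(0.65·0.91) = 0.96
  Scale E (disc): 0.61 / √(0.71·0.91) = 0.76
  Scale C (disc): 0.61 / √(0.93·0.91) = 0.66
  Scale A (conv): 0.82 / √(0.83·0.91) = 0.94
  Scale B (conv): 0.65 / √(0.77·0.91) = 0.78
Smallest convergent = 0.78. Discriminant values: 0.96, 0.76, 0.66; count ≥ 0.78 → 1.

1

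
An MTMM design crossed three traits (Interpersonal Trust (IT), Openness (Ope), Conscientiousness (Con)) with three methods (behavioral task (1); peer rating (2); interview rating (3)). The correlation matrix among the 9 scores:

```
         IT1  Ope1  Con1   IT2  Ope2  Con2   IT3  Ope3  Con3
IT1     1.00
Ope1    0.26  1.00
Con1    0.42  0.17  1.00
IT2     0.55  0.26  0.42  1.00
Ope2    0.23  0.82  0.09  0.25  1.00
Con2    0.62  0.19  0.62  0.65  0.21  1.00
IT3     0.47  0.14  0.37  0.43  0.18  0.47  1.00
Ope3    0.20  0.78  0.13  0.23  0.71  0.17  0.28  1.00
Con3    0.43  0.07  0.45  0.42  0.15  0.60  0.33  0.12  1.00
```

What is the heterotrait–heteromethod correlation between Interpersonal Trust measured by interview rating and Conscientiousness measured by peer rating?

0.47

Different traits and methods: r(IT3, Con2) = 0.47.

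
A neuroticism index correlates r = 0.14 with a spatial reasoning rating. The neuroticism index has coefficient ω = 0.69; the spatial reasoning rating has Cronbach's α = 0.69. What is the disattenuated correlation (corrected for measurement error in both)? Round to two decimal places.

0.20

r_true = r_obs / √(r_xx · r_yy) = 0.14 / √(0.69 × 0.69) = 0.14 / √0.4761 = 0.14 / 0.6900 ≈ 0.20.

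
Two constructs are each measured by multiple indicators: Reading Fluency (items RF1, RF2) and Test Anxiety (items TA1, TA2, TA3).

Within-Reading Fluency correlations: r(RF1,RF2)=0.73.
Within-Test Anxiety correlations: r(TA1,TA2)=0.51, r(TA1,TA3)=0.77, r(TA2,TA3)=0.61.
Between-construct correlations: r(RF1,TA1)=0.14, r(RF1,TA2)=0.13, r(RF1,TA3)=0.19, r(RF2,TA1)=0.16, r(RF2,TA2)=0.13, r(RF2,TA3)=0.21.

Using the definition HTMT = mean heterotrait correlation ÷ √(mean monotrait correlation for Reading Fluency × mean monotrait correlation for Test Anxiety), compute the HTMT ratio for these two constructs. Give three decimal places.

0.236

Mean between = 0.96/6 = 0.1600.
Mean within-RF = 0.73/1 = 0.7300; mean within-TA = 1.89/3 = 0.6300.
Geometric mean = √(0.7300 × 0.6300) = 0.6782.
HTMT = 0.1600 / 0.6782 = 0.236.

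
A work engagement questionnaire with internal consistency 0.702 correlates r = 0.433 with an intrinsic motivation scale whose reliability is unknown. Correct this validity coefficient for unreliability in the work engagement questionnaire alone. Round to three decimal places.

0.517

Single correction: r_c = r_obs / √r_xx = 0.433 / √0.702 = 0.433 / 0.8379 ≈ 0.517.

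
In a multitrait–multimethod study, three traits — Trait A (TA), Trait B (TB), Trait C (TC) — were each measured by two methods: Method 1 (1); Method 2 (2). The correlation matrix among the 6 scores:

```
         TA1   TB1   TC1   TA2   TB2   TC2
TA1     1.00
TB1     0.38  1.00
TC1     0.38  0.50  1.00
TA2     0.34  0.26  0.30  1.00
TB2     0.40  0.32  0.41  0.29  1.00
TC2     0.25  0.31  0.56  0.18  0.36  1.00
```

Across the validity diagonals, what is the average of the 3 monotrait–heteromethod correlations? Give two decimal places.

Convergent values: 0.34, 0.32, 0.56; mean = 1.22/3 = 0.41.

0.41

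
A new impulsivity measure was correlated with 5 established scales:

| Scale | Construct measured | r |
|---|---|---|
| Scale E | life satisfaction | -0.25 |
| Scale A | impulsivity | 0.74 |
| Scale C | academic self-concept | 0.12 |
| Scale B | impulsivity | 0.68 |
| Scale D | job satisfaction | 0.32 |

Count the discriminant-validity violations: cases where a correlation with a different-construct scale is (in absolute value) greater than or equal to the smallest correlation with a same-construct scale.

0

Convergent (same construct = impulsivity): Scale A, Scale B.
Smallest convergent = 0.68. Discriminant |r|: 0.25, 0.12, 0.32; count ≥ 0.68 → 0.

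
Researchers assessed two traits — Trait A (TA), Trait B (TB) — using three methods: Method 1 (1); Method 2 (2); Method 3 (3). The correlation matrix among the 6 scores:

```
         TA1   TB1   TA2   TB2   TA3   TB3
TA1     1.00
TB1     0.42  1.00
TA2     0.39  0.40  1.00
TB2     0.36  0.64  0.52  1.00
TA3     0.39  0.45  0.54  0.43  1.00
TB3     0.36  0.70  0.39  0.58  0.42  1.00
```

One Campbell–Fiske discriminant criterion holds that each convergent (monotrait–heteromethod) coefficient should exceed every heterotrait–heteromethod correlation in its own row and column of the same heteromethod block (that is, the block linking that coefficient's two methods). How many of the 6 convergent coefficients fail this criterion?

Each convergent coefficient versus the relevant comparison correlations:
TA (methods 1·2): 0.39 vs {0.36, 0.40} → fail.
TA (methods 1·3): 0.39 vs {0.36, 0.45} → fail.
TA (methods 2·3): 0.54 vs {0.39, 0.43} → pass.
TB (methods 1·2): 0.64 vs {0.40, 0.36} → pass.
TB (methods 1·3): 0.70 vs {0.45, 0.36} → pass.
TB (methods 2·3): 0.58 vs {0.43, 0.39} → pass.
2 of 6 fail.

2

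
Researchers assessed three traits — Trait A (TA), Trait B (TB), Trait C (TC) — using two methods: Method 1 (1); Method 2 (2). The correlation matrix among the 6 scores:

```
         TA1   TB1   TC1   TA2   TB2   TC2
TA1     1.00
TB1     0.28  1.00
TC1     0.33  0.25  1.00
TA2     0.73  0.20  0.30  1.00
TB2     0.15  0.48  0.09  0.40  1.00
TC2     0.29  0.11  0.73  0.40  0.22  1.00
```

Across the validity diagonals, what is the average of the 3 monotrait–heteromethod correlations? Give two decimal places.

Convergent values: 0.73, 0.48, 0.73; mean = 1.94/3 = 0.65.

0.65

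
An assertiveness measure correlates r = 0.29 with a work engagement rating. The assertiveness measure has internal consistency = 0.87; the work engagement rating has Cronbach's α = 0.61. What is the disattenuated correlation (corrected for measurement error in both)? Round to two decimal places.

0.40

r_true = r_obs / √(r_xx · r_yy) = 0.29 / √(0.87 × 0.61) = 0.29 / √0.5307 = 0.29 / 0.7285 ≈ 0.40.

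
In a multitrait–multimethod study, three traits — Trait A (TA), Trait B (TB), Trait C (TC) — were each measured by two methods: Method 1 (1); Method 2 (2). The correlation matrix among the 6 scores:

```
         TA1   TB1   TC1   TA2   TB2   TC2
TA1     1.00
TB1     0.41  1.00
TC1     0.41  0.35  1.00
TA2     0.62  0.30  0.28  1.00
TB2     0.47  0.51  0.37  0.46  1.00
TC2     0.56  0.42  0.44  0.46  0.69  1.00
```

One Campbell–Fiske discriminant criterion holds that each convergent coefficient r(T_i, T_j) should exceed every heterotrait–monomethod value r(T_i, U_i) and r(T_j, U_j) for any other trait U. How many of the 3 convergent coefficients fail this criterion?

Convergent coefficients and their comparison sets:
TA (methods 1·2): 0.62 vs {0.41, 0.46, 0.41, 0.46} → pass.
TB (methods 1·2): 0.51 vs {0.41, 0.46, 0.35, 0.69} → fail.
TC (methods 1·2): 0.44 vs {0.41, 0.46, 0.35, 0.69} → fail.
2 of 3 fail.

2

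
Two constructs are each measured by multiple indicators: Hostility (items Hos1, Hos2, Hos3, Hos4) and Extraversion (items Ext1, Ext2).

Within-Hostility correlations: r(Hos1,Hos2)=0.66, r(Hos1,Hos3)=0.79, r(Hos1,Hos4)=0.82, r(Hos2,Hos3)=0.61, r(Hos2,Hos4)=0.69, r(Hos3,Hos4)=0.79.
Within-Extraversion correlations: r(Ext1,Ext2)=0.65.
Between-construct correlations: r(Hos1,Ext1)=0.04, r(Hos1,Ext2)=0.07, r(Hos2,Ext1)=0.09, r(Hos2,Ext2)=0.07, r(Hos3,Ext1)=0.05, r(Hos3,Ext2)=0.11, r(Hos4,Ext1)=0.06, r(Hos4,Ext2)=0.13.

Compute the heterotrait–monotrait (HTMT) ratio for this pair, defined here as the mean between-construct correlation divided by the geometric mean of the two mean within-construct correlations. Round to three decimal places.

0.113

Mean heterotrait r = 0.62/8 = 0.0775.
Mean within-Hos = 4.36/6 = 0.7267; mean within-Ext = 0.65/1 = 0.6500.
Geometric mean = √(0.7267 × 0.6500) = 0.6873.
HTMT = 0.0775 / 0.6873 = 0.113.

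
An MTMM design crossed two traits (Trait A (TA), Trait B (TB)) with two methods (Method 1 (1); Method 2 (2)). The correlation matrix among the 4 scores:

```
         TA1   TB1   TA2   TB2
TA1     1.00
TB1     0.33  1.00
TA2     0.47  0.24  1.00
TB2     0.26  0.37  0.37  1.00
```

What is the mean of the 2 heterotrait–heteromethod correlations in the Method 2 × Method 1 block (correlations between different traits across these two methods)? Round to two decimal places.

HTHM values (method 2 × method 1): 0.24, 0.26; mean = 0.50/2 = 0.25.

0.25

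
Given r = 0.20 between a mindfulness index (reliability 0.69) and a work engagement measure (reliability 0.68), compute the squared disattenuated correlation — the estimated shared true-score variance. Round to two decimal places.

0.09

Disattenuated r = 0.20 / √(0.69 × 0.68) = 0.20 / 0.6850 = 0.2920.
Shared true-score variance = 0.2920² = 0.0853 ≈ 0.09.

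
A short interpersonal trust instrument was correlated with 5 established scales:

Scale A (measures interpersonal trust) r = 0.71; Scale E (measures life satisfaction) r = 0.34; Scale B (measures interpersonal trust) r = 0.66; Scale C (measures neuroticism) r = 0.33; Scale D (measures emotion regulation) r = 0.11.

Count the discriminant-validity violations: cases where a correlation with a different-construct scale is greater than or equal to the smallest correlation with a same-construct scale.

Convergent (same construct = interpersonal trust): Scale A, Scale B.
Smallest convergent = 0.66. Discriminant values: 0.34, 0.33, 0.11; count ≥ 0.66 → 0.

0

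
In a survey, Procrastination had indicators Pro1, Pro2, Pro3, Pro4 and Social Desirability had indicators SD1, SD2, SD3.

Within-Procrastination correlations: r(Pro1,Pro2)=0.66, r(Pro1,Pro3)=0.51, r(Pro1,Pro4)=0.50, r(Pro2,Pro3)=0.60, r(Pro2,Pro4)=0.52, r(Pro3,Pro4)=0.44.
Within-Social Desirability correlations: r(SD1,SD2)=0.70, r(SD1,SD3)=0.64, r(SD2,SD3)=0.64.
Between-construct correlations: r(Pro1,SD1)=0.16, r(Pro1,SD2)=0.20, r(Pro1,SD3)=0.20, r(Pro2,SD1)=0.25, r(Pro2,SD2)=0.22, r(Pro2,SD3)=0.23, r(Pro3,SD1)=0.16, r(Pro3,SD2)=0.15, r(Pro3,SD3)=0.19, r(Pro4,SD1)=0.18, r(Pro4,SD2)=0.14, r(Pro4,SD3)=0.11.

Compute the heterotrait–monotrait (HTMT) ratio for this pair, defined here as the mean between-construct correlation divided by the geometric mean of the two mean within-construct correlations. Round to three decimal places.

Between-construct mean = 2.19/12 = 0.1825.
Mean within-Pro = 3.23/6 = 0.5383; mean within-SD = 1.98/3 = 0.6600.
Geometric mean = √(0.5383 × 0.6600) = 0.5961.
HTMT = 0.1825 / 0.5961 = 0.306.

0.306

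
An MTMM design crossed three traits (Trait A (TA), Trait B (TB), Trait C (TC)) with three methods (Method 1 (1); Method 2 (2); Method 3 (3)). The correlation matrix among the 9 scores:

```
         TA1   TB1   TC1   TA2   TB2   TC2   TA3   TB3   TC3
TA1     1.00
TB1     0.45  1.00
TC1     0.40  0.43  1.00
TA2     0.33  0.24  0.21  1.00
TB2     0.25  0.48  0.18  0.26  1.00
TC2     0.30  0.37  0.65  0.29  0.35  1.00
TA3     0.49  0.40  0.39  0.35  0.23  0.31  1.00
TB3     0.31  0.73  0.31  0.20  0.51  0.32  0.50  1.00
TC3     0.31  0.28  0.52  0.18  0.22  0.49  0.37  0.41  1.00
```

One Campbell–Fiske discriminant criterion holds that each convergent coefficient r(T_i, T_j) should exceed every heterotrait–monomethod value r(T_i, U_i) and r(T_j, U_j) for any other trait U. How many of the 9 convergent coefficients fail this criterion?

Each convergent coefficient versus the relevant comparison correlations:
TA (methods 1·2): 0.33 vs {0.45, 0.26, 0.40, 0.29} → fail.
TA (methods 1·3): 0.49 vs {0.45, 0.50, 0.40, 0.37} → fail.
TA (methods 2·3): 0.35 vs {0.26, 0.50, 0.29, 0.37} → fail.
TB (methods 1·2): 0.48 vs {0.45, 0.26, 0.43, 0.35} → pass.
TB (methods 1·3): 0.73 vs {0.45, 0.50, 0.43, 0.41} → pass.
TB (methods 2·3): 0.51 vs {0.26, 0.50, 0.35, 0.41} → pass.
TC (methods 1·2): 0.65 vs {0.40, 0.29, 0.43, 0.35} → pass.
TC (methods 1·3): 0.52 vs {0.40, 0.37, 0.43, 0.41} → pass.
TC (methods 2·3): 0.49 vs {0.29, 0.37, 0.35, 0.41} → pass.
3 of 9 fail.

3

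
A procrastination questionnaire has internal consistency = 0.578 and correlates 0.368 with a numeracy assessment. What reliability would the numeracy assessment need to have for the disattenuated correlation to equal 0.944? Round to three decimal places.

r_true = r_obs / √(r_xx · r_yy) ⇒ 0.944 = 0.368 / √(0.578 · r_yy).
√(0.578 · r_yy) = 0.368 / 0.944 = 0.3898; 0.578 · r_yy = 0.1519; r_yy = 0.1519 / 0.578 ≈ 0.263.

0.263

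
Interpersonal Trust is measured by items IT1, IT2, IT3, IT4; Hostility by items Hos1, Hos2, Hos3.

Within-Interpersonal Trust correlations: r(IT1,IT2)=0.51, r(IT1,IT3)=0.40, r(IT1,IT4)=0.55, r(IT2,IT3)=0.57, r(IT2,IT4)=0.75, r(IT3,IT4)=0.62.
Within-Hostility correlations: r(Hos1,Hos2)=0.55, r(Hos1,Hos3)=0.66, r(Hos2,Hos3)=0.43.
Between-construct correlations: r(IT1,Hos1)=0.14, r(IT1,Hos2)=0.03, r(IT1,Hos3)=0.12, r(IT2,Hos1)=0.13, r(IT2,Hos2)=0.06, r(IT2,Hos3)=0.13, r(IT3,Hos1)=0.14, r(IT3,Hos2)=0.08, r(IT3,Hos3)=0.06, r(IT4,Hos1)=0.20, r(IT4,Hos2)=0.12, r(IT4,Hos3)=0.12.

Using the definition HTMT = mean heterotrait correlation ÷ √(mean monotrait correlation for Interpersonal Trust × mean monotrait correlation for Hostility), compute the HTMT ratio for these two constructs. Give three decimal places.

Mean between = 1.33/12 = 0.1108.
Mean within-IT = 3.40/6 = 0.5667; mean within-Hos = 1.64/3 = 0.5467.
Geometric mean = √(0.5667 × 0.5467) = 0.5566.
HTMT = 0.1108 / 0.5566 = 0.199.

0.199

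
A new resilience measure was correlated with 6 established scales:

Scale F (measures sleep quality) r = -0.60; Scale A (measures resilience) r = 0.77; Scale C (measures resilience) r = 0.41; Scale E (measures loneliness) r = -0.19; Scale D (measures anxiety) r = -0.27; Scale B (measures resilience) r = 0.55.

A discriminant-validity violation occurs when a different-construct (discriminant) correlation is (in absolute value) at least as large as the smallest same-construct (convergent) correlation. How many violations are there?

1

Convergent (same construct = resilience): Scale A, Scale C, Scale B.
Smallest convergent = 0.41. Discriminant |r|: 0.60, 0.19, 0.27; count ≥ 0.41 → 1.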